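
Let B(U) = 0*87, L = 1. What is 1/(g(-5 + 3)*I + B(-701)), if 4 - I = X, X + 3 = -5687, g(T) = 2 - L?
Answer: 1/5694 ≈ 0.00017562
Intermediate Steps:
B(U) = 0
g(T) = 1 (g(T) = 2 - 1*1 = 2 - 1 = 1)
X = -5690 (X = -3 - 5687 = -5690)
I = 5694 (I = 4 - 1*(-5690) = 4 + 5690 = 5694)
1/(g(-5 + 3)*I + B(-701)) = 1/(1*5694 + 0) = 1/(5694 + 0) = 1/5694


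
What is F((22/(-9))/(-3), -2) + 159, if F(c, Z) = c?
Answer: 4315/27 ≈ 159.81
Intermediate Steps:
F((22/(-9))/(-3), -2) + 159 = (22/(-9))/(-3) + 159 = (22*(-⅑))*(-⅓) + 159 = -22/9*(-⅓) + 159 = 22/27 + 159 = 4315/27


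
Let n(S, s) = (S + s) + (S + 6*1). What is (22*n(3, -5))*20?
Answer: 3080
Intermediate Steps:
n(S, s) = 6 + s + 2*S (n(S, s) = (S + s) + (S + 6) = (S + s) + (6 + S) = 6 + s + 2*S)
(22*n(3, -5))*20 = (22*(6 - 5 + 2*3))*20 = (22*(6 - 5 + 6))*20 = (22*7)*20 = 154*20 = 3080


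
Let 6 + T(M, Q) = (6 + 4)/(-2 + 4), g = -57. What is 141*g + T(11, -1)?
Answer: -8038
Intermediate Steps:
T(M, Q) = -1 (T(M, Q) = -6 + (6 + 4)/(-2 + 4) = -6 + 10/2 = -6 + 10*(1/2) = -6 + 5 = -1)
141*g + T(11, -1) = 141*(-57) - 1 = -8037 - 1 = -8038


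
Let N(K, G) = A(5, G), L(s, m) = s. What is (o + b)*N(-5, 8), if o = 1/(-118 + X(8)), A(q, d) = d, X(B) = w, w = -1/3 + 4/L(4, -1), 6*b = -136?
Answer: -23945/132 ≈ -181.40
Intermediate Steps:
b = -68/3 (b = (⅙)*(-136) = -68/3 ≈ -22.667)
w = ⅔ (w = -1/3 + 4/4 = -1*⅓ + 4*(¼) = -⅓ + 1 = ⅔ ≈ 0.66667)
X(B) = ⅔
N(K, G) = G
o = -3/352 (o = 1/(-118 + ⅔) = 1/(-352/3) = -3/352 ≈ -0.0085227)
(o + b)*N(-5, 8) = (-3/352 - 68/3)*8 = -23945/1056*8 = -23945/132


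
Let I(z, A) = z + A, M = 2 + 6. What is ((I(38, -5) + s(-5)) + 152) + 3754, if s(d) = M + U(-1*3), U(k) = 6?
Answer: 3953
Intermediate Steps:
M = 8
I(z, A) = A + z
s(d) = 14 (s(d) = 8 + 6 = 14)
((I(38, -5) + s(-5)) + 152) + 3754 = (((-5 + 38) + 14) + 152) + 3754 = ((33 + 14) + 152) + 3754 = (47 + 152) + 3754 = 199 + 3754 = 3953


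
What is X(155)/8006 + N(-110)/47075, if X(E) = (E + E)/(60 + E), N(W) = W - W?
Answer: 31/172129 ≈ 0.00018010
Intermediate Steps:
N(W) = 0
X(E) = 2*E/(60 + E) (X(E) = (2*E)/(60 + E) = 2*E/(60 + E))
X(155)/8006 + N(-110)/47075 = (2*155/(60 + 155))/8006 + 0/47075 = (2*155/215)*(1/8006) + 0*(1/47075) = (2*155*(1/215))*(1/8006) + 0 = (62/43)*(1/8006) + 0 = 31/172129 + 0 = 31/172129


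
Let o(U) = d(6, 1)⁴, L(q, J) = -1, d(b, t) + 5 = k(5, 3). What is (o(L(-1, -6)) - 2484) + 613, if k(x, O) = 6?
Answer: -1870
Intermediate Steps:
d(b, t) = 1 (d(b, t) = -5 + 6 = 1)
o(U) = 1 (o(U) = 1⁴ = 1)
(o(L(-1, -6)) - 2484) + 613 = (1 - 2484) + 613 = -2483 + 613 = -1870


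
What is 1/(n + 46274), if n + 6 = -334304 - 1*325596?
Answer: -1/613632 ≈ -1.6296e-6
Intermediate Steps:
n = -659906 (n = -6 + (-334304 - 1*325596) = -6 + (-334304 - 325596) = -6 - 659900 = -659906)
1/(n + 46274) = 1/(-659906 + 46274) = 1/(-613632) = -1/613632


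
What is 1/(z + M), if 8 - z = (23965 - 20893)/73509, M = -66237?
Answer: -24503/1622810211 ≈ -1.5099e-5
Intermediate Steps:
z = 195000/24503 (z = 8 - (23965 - 20893)/73509 = 8 - 3072/73509 = 8 - 1*1024/24503 = 8 - 1024/24503 = 195000/24503 ≈ 7.9582)
1/(z + M) = 1/(195000/24503 - 66237) = 1/(-1622810211/24503) = -24503/1622810211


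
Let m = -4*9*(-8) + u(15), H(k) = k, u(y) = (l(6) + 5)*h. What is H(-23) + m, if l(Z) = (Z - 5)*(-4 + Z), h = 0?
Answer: 265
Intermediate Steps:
l(Z) = (-5 + Z)*(-4 + Z)
u(y) = 0 (u(y) = ((20 + 6² - 9*6) + 5)*0 = ((20 + 36 - 54) + 5)*0 = (2 + 5)*0 = 7*0 = 0)
m = 288 (m = -4*9*(-8) + 0 = -36*(-8) + 0 = 288 + 0 = 288)
H(-23) + m = -23 + 288 = 265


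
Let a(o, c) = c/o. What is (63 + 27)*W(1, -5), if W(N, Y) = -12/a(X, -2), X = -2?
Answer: -1080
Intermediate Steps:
W(N, Y) = -12 (W(N, Y) = -12/((-2/(-2))) = -12/((-2*(-½))) = -12/1 = -12*1 = -12)
(63 + 27)*W(1, -5) = (63 + 27)*(-12) = 90*(-12) = -1080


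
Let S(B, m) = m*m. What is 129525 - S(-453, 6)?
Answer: 129489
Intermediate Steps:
S(B, m) = m²
129525 - S(-453, 6) = 129525 - 1*6² = 129525 - 1*36 = 129525 - 36 = 129489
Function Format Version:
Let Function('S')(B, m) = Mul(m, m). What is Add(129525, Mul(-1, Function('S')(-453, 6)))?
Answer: 129489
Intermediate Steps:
Function('S')(B, m) = Pow(m, 2)
Add(129525, Mul(-1, Function('S')(-453, 6))) = Add(129525, Mul(-1, Pow(6, 2))) = Add(129525, Mul(-1, 36)) = Add(129525, -36) = 129489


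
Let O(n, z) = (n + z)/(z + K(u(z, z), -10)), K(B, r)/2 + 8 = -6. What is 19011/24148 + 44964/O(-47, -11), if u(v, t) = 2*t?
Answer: 21173469423/700292 ≈ 30235.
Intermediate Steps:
K(B, r) = -28 (K(B, r) = -16 + 2*(-6) = -16 - 12 = -28)
O(n, z) = (n + z)/(-28 + z) (O(n, z) = (n + z)/(z - 28) = (n + z)/(-28 + z))
19011/24148 + 44964/O(-47, -11) = 19011/24148 + 44964/(((-47 - 11)/(-28 - 11))) = 19011*(1/24148) + 44964/((-58/(-39))) = 19011/24148 + 44964/((-1/39*(-58))) = 19011/24148 + 44964/(58/39) = 19011/24148 + 44964*(39/58) = 19011/24148 + 876798/29 = 21173469423/700292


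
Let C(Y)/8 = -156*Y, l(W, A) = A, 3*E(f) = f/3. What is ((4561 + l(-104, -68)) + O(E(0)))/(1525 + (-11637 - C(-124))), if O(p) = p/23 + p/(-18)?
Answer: -4493/164864 ≈ -0.027253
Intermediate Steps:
E(f) = f/9 (E(f) = (f/3)/3 = f/9)
O(p) = -5*p/414 (O(p) = p*(1/23) + p*(-1/18) = p/23 - p/18 = -5*p/414)
C(Y) = -1248*Y (C(Y) = 8*(-156*Y) = -1248*Y)
((4561 + l(-104, -68)) + O(E(0)))/(1525 + (-11637 - C(-124))) = ((4561 - 68) - 5*0/3726)/(1525 + (-11637 - (-1248)*(-124))) = (4493 - 5/414*0)/(1525 + (-11637 - 1*154752)) = (4493 + 0)/(1525 + (-11637 - 154752)) = 4493/(1525 - 166389) = 4493/(-164864) = 4493*(-1/164864) = -4493/164864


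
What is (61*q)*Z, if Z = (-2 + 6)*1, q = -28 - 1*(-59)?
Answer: 7564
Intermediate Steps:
q = 31 (q = -28 + 59 = 31)
Z = 4 (Z = 4*1 = 4)
(61*q)*Z = (61*31)*4 = 1891*4 = 7564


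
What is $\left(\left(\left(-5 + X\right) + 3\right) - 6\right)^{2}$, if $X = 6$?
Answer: $4$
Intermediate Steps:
$\left(\left(\left(-5 + X\right) + 3\right) - 6\right)^{2} = \left(\left(\left(-5 + 6\right) + 3\right) - 6\right)^{2} = \left(\left(1 + 3\right) - 6\right)^{2} = \left(4 - 6\right)^{2} = \left(-2\right)^{2} = 4$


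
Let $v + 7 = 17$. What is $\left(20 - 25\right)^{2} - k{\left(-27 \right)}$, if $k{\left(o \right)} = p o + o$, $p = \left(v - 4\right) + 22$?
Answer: $808$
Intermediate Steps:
$v = 10$ ($v = -7 + 17 = 10$)
$p = 28$ ($p = \left(10 - 4\right) + 22 = 6 + 22 = 28$)
$k{\left(o \right)} = 29 o$ ($k{\left(o \right)} = 28 o + o = 29 o$)
$\left(20 - 25\right)^{2} - k{\left(-27 \right)} = \left(20 - 25\right)^{2} - 29 \left(-27\right) = \left(-5\right)^{2} - -783 = 25 + 783 = 808$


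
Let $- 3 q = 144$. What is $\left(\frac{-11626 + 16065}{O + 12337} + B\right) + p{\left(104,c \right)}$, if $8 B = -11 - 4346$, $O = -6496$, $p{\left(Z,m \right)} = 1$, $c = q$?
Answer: $- \frac{25366997}{46728} \approx -542.87$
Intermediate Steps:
$q = -48$ ($q = \left(- \frac{1}{3}\right) 144 = -48$)
$c = -48$
$B = - \frac{4357}{8}$ ($B = \frac{-11 - 4346}{8} = \frac{1}{8} \left(-4357\right) = - \frac{4357}{8} \approx -544.63$)
$\left(\frac{-11626 + 16065}{O + 12337} + B\right) + p{\left(104,c \right)} = \left(\frac{-11626 + 16065}{-6496 + 12337} - \frac{4357}{8}\right) + 1 = \left(\frac{4439}{5841} - \frac{4357}{8}\right) + 1 = - \frac{25413725}{46728} + 1 = - \frac{25366997}{46728}$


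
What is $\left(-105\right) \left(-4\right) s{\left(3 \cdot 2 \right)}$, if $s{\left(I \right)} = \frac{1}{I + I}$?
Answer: $35$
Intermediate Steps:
$s{\left(I \right)} = \frac{1}{2 I}$
$\left(-105\right) \left(-4\right) s{\left(3 \cdot 2 \right)} = \left(-105\right) \left(-4\right) \frac{1}{2 \cdot 3 \cdot 2} = 420 \frac{1}{2 \cdot 6} = 420 \cdot \frac{1}{2} \cdot \frac{1}{6} = 420 \cdot \frac{1}{12} = 35$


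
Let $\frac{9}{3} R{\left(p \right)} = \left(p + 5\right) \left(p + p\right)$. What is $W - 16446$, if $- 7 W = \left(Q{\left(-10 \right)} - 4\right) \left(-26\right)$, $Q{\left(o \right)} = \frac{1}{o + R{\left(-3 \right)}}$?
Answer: $- \frac{806595}{49} \approx -16461.0$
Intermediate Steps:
$R{\left(p \right)} = \frac{2 p \left(5 + p\right)}{3}$ ($R{\left(p \right)} = \frac{\left(p + 5\right) \left(p + p\right)}{3} = \frac{\left(5 + p\right) 2 p}{3} = \frac{2 p \left(5 + p\right)}{3}$)
$Q{\left(o \right)} = \frac{1}{-4 + o}$ ($Q{\left(o \right)} = \frac{1}{o + \frac{2}{3} \left(-3\right) \left(5 - 3\right)} = \frac{1}{o + \frac{2}{3} \left(-3\right) 2} = \frac{1}{o - 4} = \frac{1}{-4 + o}$)
$W = - \frac{741}{49}$ ($W = - \frac{\left(\frac{1}{-4 - 10} - 4\right) \left(-26\right)}{7} = - \frac{\left(\frac{1}{-14} - 4\right) \left(-26\right)}{7} = - \frac{\left(- \frac{1}{14} - 4\right) \left(-26\right)}{7} = - \frac{\left(- \frac{57}{14}\right) \left(-26\right)}{7} = \left(- \frac{1}{7}\right) \frac{741}{7} = - \frac{741}{49} \approx -15.122$)
$W - 16446 = - \frac{741}{49} - 16446 = - \frac{806595}{49}$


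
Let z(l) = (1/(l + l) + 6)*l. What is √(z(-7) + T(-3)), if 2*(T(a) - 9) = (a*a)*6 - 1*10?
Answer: I*√42/2 ≈ 3.2404*I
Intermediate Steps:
T(a) = 4 + 3*a² (T(a) = 9 + ((a*a)*6 - 1*10)/2 = 9 + (a²*6 - 10)/2 = 9 + (6*a² - 10)/2 = 9 + (-10 + 6*a²)/2 = 9 + (-5 + 3*a²) = 4 + 3*a²)
z(l) = l*(6 + 1/(2*l)) (z(l) = (1/(2*l) + 6)*l = (6 + 1/(2*l))*l = l*(6 + 1/(2*l)))
√(z(-7) + T(-3)) = √((½ + 6*(-7)) + (4 + 3*(-3)²)) = √((½ - 42) + (4 + 3*9)) = √(-83/2 + (4 + 27)) = √(-83/2 + 31) = √(-21/2) = I*√42/2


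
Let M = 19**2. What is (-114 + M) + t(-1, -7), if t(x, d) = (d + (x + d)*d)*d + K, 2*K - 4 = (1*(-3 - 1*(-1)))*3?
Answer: -97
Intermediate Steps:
M = 361
K = -1 (K = 2 + ((1*(-3 - 1*(-1)))*3)/2 = 2 + ((1*(-3 + 1))*3)/2 = 2 + ((1*(-2))*3)/2 = 2 + (-2*3)/2 = 2 + (1/2)*(-6) = 2 - 3 = -1)
t(x, d) = -1 + d*(d + d*(d + x)) (t(x, d) = (d + (x + d)*d)*d - 1 = (d + (d + x)*d)*d - 1 = (d + d*(d + x))*d - 1 = d*(d + d*(d + x)) - 1 = -1 + d*(d + d*(d + x)))
(-114 + M) + t(-1, -7) = (-114 + 361) + (-1 + (-7)**2 + (-7)**3 - 1*(-7)**2) = 247 + (-1 + 49 - 343 - 1*49) = 247 + (-1 + 49 - 343 - 49) = 247 - 344 = -97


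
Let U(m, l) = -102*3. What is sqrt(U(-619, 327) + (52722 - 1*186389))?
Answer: I*sqrt(133973) ≈ 366.02*I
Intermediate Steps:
U(m, l) = -306
sqrt(U(-619, 327) + (52722 - 1*186389)) = sqrt(-306 + (52722 - 1*186389)) = sqrt(-306 + (52722 - 186389)) = sqrt(-306 - 133667) = sqrt(-133973) = I*sqrt(133973)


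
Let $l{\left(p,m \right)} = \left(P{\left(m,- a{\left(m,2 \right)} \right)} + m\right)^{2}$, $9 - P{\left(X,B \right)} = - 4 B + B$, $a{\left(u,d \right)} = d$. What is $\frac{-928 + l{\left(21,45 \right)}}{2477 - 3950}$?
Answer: $- \frac{1376}{1473} \approx -0.93415$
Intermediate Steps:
$P{\left(X,B \right)} = 9 + 3 B$ ($P{\left(X,B \right)} = 9 - \left(- 4 B + B\right) = 9 - - 3 B = 9 + 3 B$)
$l{\left(p,m \right)} = \left(3 + m\right)^{2}$ ($l{\left(p,m \right)} = \left(\left(9 + 3 \left(\left(-1\right) 2\right)\right) + m\right)^{2} = \left(\left(9 + 3 \left(-2\right)\right) + m\right)^{2} = \left(\left(9 - 6\right) + m\right)^{2} = \left(3 + m\right)^{2}$)
$\frac{-928 + l{\left(21,45 \right)}}{2477 - 3950} = \frac{-928 + \left(3 + 45\right)^{2}}{2477 - 3950} = \frac{-928 + 48^{2}}{-1473} = \left(-928 + 2304\right) \left(- \frac{1}{1473}\right) = 1376 \left(- \frac{1}{1473}\right) = - \frac{1376}{1473}$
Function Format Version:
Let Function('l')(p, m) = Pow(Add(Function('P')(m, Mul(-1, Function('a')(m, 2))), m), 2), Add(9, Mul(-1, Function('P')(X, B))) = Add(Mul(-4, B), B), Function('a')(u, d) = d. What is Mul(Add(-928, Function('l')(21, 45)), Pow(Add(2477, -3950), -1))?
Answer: Rational(-1376, 1473) ≈ -0.93415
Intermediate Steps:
Function('P')(X, B) = Add(9, Mul(3, B)) (Function('P')(X, B) = Add(9, Mul(-1, Add(Mul(-4, B), B))) = Add(9, Mul(-1, Mul(-3, B))) = Add(9, Mul(3, B)))
Function('l')(p, m) = Pow(Add(3, m), 2) (Function('l')(p, m) = Pow(Add(Add(9, Mul(3, Mul(-1, 2))), m), 2) = Pow(Add(Add(9, Mul(3, -2)), m), 2) = Pow(Add(Add(9, -6), m), 2) = Pow(Add(3, m), 2))
Mul(Add(-928, Function('l')(21, 45)), Pow(Add(2477, -3950), -1)) = Mul(Add(-928, Pow(Add(3, 45), 2)), Pow(Add(2477, -3950), -1)) = Mul(Add(-928, Pow(48, 2)), Pow(-1473, -1)) = Mul(Add(-928, 2304), Rational(-1, 1473)) = Mul(1376, Rational(-1, 1473)) = Rational(-1376, 1473)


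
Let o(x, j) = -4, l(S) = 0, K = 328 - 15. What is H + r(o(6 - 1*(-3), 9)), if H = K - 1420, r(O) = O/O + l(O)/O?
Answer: -1106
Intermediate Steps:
K = 313
r(O) = 1 (r(O) = O/O + 0/O = 1 + 0 = 1)
H = -1107 (H = 313 - 1420 = -1107)
H + r(o(6 - 1*(-3), 9)) = -1107 + 1 = -1106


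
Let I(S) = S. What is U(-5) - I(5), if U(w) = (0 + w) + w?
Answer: -15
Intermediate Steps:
U(w) = 2*w (U(w) = w + w = 2*w)
U(-5) - I(5) = 2*(-5) - 1*5 = -10 - 5 = -15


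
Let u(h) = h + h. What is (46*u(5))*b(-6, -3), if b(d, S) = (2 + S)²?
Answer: 460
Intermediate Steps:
u(h) = 2*h
(46*u(5))*b(-6, -3) = (46*(2*5))*(2 - 3)² = (46*10)*(-1)² = 460*1 = 460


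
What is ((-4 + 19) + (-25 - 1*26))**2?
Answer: 1296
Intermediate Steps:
((-4 + 19) + (-25 - 1*26))**2 = (15 + (-25 - 26))**2 = (15 - 51)**2 = (-36)**2 = 1296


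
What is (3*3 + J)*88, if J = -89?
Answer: -7040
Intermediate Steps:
(3*3 + J)*88 = (3*3 - 89)*88 = (9 - 89)*88 = -80*88 = -7040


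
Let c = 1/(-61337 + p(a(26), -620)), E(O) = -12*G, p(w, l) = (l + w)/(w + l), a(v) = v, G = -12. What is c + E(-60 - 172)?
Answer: 8832383/61336 ≈ 144.00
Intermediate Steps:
p(w, l) = 1 (p(w, l) = (l + w)/(l + w) = 1)
E(O) = 144 (E(O) = -12*(-12) = 144)
c = -1/61336 (c = 1/(-61337 + 1) = 1/(-61336) = -1/61336 ≈ -1.6304e-5)
c + E(-60 - 172) = -1/61336 + 144 = 8832383/61336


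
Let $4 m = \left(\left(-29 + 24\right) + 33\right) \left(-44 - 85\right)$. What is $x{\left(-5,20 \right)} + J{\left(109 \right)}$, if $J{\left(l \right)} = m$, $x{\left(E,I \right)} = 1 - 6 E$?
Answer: $-872$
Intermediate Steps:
$m = -903$ ($m = \frac{\left(\left(-29 + 24\right) + 33\right) \left(-44 - 85\right)}{4} = \frac{\left(-5 + 33\right) \left(-129\right)}{4} = \frac{28 \left(-129\right)}{4} = \frac{1}{4} \left(-3612\right) = -903$)
$J{\left(l \right)} = -903$
$x{\left(-5,20 \right)} + J{\left(109 \right)} = \left(1 - -30\right) - 903 = \left(1 + 30\right) - 903 = 31 - 903 = -872$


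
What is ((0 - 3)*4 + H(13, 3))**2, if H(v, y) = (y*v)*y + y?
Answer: 11664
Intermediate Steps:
H(v, y) = y + v*y**2 (H(v, y) = (v*y)*y + y = v*y**2 + y = y + v*y**2)
((0 - 3)*4 + H(13, 3))**2 = ((0 - 3)*4 + 3*(1 + 13*3))**2 = (-3*4 + 3*(1 + 39))**2 = (-12 + 3*40)**2 = (-12 + 120)**2 = 108**2 = 11664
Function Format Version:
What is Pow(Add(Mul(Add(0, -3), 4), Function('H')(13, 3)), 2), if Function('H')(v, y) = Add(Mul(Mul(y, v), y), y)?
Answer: 11664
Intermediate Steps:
Function('H')(v, y) = Add(y, Mul(v, Pow(y, 2))) (Function('H')(v, y) = Add(Mul(Mul(v, y), y), y) = Add(Mul(v, Pow(y, 2)), y) = Add(y, Mul(v, Pow(y, 2))))
Pow(Add(Mul(Add(0, -3), 4), Function('H')(13, 3)), 2) = Pow(Add(Mul(Add(0, -3), 4), Mul(3, Add(1, Mul(13, 3)))), 2) = Pow(Add(Mul(-3, 4), Mul(3, Add(1, 39))), 2) = Pow(Add(-12, Mul(3, 40)), 2) = Pow(Add(-12, 120), 2) = Pow(108, 2) = 11664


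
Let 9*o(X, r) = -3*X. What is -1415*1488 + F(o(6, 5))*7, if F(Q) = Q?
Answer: -2105534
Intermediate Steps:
o(X, r) = -X/3 (o(X, r) = (-3*X)/9 = -X/3)
-1415*1488 + F(o(6, 5))*7 = -1415*1488 - ⅓*6*7 = -2105520 - 2*7 = -2105520 - 14 = -2105534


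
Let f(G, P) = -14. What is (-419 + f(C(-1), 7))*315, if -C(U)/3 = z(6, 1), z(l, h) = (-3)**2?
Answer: -136395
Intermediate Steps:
z(l, h) = 9
C(U) = -27 (C(U) = -3*9 = -27)
(-419 + f(C(-1), 7))*315 = (-419 - 14)*315 = -433*315 = -136395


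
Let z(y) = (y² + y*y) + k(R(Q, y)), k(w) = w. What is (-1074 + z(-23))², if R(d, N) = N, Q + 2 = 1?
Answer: 1521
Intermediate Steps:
Q = -1 (Q = -2 + 1 = -1)
z(y) = y + 2*y² (z(y) = (y² + y*y) + y = (y² + y²) + y = 2*y² + y = y + 2*y²)
(-1074 + z(-23))² = (-1074 - 23*(1 + 2*(-23)))² = (-1074 - 23*(1 - 46))² = (-1074 - 23*(-45))² = (-1074 + 1035)² = (-39)² = 1521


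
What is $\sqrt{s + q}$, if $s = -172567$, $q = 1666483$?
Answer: $2 \sqrt{373479} \approx 1222.3$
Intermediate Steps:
$\sqrt{s + q} = \sqrt{-172567 + 1666483} = \sqrt{1493916} = 2 \sqrt{373479}$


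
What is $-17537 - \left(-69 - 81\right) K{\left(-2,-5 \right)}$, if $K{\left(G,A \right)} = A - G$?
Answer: $-17987$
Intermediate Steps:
$-17537 - \left(-69 - 81\right) K{\left(-2,-5 \right)} = -17537 - \left(-69 - 81\right) \left(-5 - -2\right) = -17537 - - 150 \left(-5 + 2\right) = -17537 - \left(-150\right) \left(-3\right) = -17537 - 450 = -17987$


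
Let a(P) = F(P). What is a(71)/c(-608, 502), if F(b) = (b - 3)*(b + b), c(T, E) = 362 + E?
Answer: 1207/108 ≈ 11.176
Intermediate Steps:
F(b) = 2*b*(-3 + b) (F(b) = (-3 + b)*(2*b) = 2*b*(-3 + b))
a(P) = 2*P*(-3 + P)
a(71)/c(-608, 502) = (2*71*(-3 + 71))/(362 + 502) = (2*71*68)/864 = 9656*(1/864) = 1207/108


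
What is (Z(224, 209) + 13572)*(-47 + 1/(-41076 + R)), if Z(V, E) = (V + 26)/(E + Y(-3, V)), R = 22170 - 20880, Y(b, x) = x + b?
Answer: -1091338003603/1710798 ≈ -6.3791e+5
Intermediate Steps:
Y(b, x) = b + x
R = 1290
Z(V, E) = (26 + V)/(-3 + E + V) (Z(V, E) = (V + 26)/(E + (-3 + V)) = (26 + V)/(-3 + E + V))
(Z(224, 209) + 13572)*(-47 + 1/(-41076 + R)) = ((26 + 224)/(-3 + 209 + 224) + 13572)*(-47 + 1/(-41076 + 1290)) = (250/430 + 13572)*(-47 + 1/(-39786)) = ((1/430)*250 + 13572)*(-47 - 1/39786) = (25/43 + 13572)*(-1869943/39786) = (583621/43)*(-1869943/39786) = -1091338003603/1710798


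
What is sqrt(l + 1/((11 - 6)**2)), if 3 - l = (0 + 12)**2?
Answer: 2*I*sqrt(881)/5 ≈ 11.873*I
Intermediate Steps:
l = -141 (l = 3 - (0 + 12)**2 = 3 - 1*12**2 = 3 - 1*144 = 3 - 144 = -141)
sqrt(l + 1/((11 - 6)**2)) = sqrt(-141 + 1/((11 - 6)**2)) = sqrt(-141 + 1/(5**2)) = sqrt(-141 + 1/25) = sqrt(-3524/25) = 2*I*sqrt(881)/5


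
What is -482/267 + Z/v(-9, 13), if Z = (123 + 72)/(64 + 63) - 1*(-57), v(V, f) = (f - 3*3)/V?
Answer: -9054379/67818 ≈ -133.51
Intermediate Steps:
v(V, f) = (-9 + f)/V (v(V, f) = (f - 9)/V = (-9 + f)/V)
Z = 7434/127 (Z = 195/127 + 57 = 7434/127 ≈ 58.535)
-482/267 + Z/v(-9, 13) = -482/267 + 7434/(127*(((-9 + 13)/(-9)))) = -482*1/267 + 7434/(127*((-⅑*4))) = -482/267 + 7434/(127*(-4/9)) = -482/267 + (7434/127)*(-9/4) = -482/267 - 33453/254 = -9054379/67818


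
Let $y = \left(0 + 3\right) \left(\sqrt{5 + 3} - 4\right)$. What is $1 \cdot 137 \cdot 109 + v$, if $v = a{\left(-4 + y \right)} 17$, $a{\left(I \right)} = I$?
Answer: $14661 + 102 \sqrt{2} \approx 14805.0$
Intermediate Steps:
$y = -12 + 6 \sqrt{2}$ ($y = 3 \left(\sqrt{8} - 4\right) = 3 \left(2 \sqrt{2} - 4\right) = 3 \left(-4 + 2 \sqrt{2}\right) = -12 + 6 \sqrt{2} \approx -3.5147$)
$v = -272 + 102 \sqrt{2}$ ($v = \left(-4 - \left(12 - 6 \sqrt{2}\right)\right) 17 = \left(-16 + 6 \sqrt{2}\right) 17 = -272 + 102 \sqrt{2} \approx -127.75$)
$1 \cdot 137 \cdot 109 + v = 1 \cdot 137 \cdot 109 - \left(272 - 102 \sqrt{2}\right) = 137 \cdot 109 - \left(272 - 102 \sqrt{2}\right) = 14933 - \left(272 - 102 \sqrt{2}\right) = 14661 + 102 \sqrt{2}$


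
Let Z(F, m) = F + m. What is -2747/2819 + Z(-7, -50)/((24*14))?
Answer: -361225/315728 ≈ -1.1441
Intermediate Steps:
-2747/2819 + Z(-7, -50)/((24*14)) = -2747/2819 + (-7 - 50)/((24*14)) = -2747*1/2819 - 57/336 = -2747/2819 - 57*1/336 = -2747/2819 - 19/112 = -361225/315728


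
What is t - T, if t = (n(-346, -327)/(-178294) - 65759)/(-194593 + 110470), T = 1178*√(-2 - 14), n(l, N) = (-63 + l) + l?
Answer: 3908144797/4999542054 - 4712*I ≈ 0.7817 - 4712.0*I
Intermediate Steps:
n(l, N) = -63 + 2*l
T = 4712*I (T = 1178*√(-16) = 1178*(4*I) = 4712*I ≈ 4712.0*I)
t = 3908144797/4999542054 (t = ((-63 + 2*(-346))/(-178294) - 65759)/(-194593 + 110470) = ((-63 - 692)*(-1/178294) - 65759)/(-84123) = (-755*(-1/178294) - 65759)*(-1/84123) = (755/178294 - 65759)*(-1/84123) = -11724434391/178294*(-1/84123) = 3908144797/4999542054 ≈ 0.78170)
t - T = 3908144797/4999542054 - 4712*I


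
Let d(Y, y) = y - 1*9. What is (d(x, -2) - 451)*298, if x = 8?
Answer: -137676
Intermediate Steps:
d(Y, y) = -9 + y (d(Y, y) = y - 9 = -9 + y)
(d(x, -2) - 451)*298 = ((-9 - 2) - 451)*298 = (-11 - 451)*298 = -462*298 = -137676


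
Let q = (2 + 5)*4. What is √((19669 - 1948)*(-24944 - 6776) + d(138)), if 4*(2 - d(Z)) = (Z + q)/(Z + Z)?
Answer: I*√42819300360222/276 ≈ 23709.0*I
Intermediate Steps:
q = 28 (q = 7*4 = 28)
d(Z) = 2 - (28 + Z)/(8*Z) (d(Z) = 2 - (Z + 28)/(4*(Z + Z)) = 2 - (28 + Z)/(4*(2*Z)) = 2 - (28 + Z)*1/(2*Z)/4 = 2 - (28 + Z)/(8*Z))
√((19669 - 1948)*(-24944 - 6776) + d(138)) = √((19669 - 1948)*(-24944 - 6776) + (⅛)*(-28 + 15*138)/138) = √(17721*(-31720) + (⅛)*(1/138)*(-28 + 2070)) = √(-562110120 + (⅛)*(1/138)*2042) = √(-562110120 + 1021/552) = √(-310284785219/552) = I*√42819300360222/276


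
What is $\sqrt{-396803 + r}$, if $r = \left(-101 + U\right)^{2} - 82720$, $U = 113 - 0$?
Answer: $i \sqrt{479379} \approx 692.37 i$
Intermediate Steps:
$U = 113$ ($U = 113 + 0 = 113$)
$r = -82576$ ($r = \left(-101 + 113\right)^{2} - 82720 = 12^{2} - 82720 = 144 - 82720 = -82576$)
$\sqrt{-396803 + r} = \sqrt{-396803 - 82576} = \sqrt{-479379} = i \sqrt{479379}$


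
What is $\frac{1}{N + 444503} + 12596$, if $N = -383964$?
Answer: $\frac{762549245}{60539} \approx 12596.0$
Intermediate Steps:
$\frac{1}{N + 444503} + 12596 = \frac{1}{-383964 + 444503} + 12596 = \frac{1}{60539} + 12596 = \frac{762549245}{60539}$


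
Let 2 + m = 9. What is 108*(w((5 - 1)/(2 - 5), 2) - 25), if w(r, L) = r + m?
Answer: -2088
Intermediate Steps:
m = 7 (m = -2 + 9 = 7)
w(r, L) = 7 + r (w(r, L) = r + 7 = 7 + r)
108*(w((5 - 1)/(2 - 5), 2) - 25) = 108*((7 + (5 - 1)/(2 - 5)) - 25) = 108*((7 + 4/(-3)) - 25) = 108*((7 + 4*(-1/3)) - 25) = 108*((7 - 4/3) - 25) = 108*(17/3 - 25) = 108*(-58/3) = -2088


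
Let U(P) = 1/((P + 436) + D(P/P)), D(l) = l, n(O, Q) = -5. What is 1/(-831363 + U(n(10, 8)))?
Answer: -432/359148815 ≈ -1.2028e-6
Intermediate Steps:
U(P) = 1/(437 + P) (U(P) = 1/((P + 436) + P/P) = 1/((436 + P) + 1) = 1/(437 + P))
1/(-831363 + U(n(10, 8))) = 1/(-831363 + 1/(437 - 5)) = 1/(-831363 + 1/432) = 1/(-359148815/432) = -432/359148815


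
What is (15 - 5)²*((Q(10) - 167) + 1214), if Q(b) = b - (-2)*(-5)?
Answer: 104700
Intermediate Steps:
Q(b) = -10 + b (Q(b) = b - 1*10 = b - 10 = -10 + b)
(15 - 5)²*((Q(10) - 167) + 1214) = (15 - 5)²*(((-10 + 10) - 167) + 1214) = 10²*((0 - 167) + 1214) = 100*(-167 + 1214) = 100*1047 = 104700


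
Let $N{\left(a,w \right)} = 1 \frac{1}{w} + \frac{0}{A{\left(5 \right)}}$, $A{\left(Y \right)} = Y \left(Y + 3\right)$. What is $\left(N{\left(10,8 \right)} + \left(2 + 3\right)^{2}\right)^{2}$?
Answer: $\frac{40401}{64} \approx 631.27$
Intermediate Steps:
$A{\left(Y \right)} = Y \left(3 + Y\right)$
$N{\left(a,w \right)} = \frac{1}{w}$ ($N{\left(a,w \right)} = 1 \frac{1}{w} + \frac{0}{5 \left(3 + 5\right)} = \frac{1}{w} + \frac{0}{5 \cdot 8} = \frac{1}{w} + \frac{0}{40} = \frac{1}{w} + 0 \cdot \frac{1}{40} = \frac{1}{w} + 0 = \frac{1}{w}$)
$\left(N{\left(10,8 \right)} + \left(2 + 3\right)^{2}\right)^{2} = \left(\frac{1}{8} + \left(2 + 3\right)^{2}\right)^{2} = \left(\frac{1}{8} + 5^{2}\right)^{2} = \left(\frac{1}{8} + 25\right)^{2} = \left(\frac{201}{8}\right)^{2} = \frac{40401}{64}$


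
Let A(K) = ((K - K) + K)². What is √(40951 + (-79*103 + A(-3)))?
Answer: 3*√3647 ≈ 181.17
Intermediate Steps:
A(K) = K² (A(K) = (0 + K)² = K²)
√(40951 + (-79*103 + A(-3))) = √(40951 + (-79*103 + (-3)²)) = √(40951 + (-8137 + 9)) = √(40951 - 8128) = √32823 = 3*√3647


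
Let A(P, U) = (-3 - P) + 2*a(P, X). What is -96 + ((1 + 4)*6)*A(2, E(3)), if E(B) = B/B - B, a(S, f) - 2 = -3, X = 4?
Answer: -306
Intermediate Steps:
a(S, f) = -1 (a(S, f) = 2 - 3 = -1)
E(B) = 1 - B
A(P, U) = -5 - P (A(P, U) = (-3 - P) + 2*(-1) = (-3 - P) - 2 = -5 - P)
-96 + ((1 + 4)*6)*A(2, E(3)) = -96 + ((1 + 4)*6)*(-5 - 1*2) = -96 + (5*6)*(-5 - 2) = -96 + 30*(-7) = -96 - 210 = -306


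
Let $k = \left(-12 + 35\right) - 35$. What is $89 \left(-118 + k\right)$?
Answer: $-11570$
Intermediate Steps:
$k = -12$ ($k = 23 - 35 = -12$)
$89 \left(-118 + k\right) = 89 \left(-118 - 12\right) = 89 \left(-130\right) = -11570$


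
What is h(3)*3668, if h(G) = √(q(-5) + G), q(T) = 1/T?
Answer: 3668*√70/5 ≈ 6137.7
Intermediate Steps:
q(T) = 1/T
h(G) = √(-⅕ + G) (h(G) = √(1/(-5) + G) = √(-⅕ + G))
h(3)*3668 = (√(-5 + 25*3)/5)*3668 = (√(-5 + 75)/5)*3668 = (√70/5)*3668 = 3668*√70/5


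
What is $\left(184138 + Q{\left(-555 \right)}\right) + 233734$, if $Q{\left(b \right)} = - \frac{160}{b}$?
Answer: $\frac{46383824}{111} \approx 4.1787 \cdot 10^{5}$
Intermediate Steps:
$\left(184138 + Q{\left(-555 \right)}\right) + 233734 = \left(184138 - \frac{160}{-555}\right) + 233734 = \left(184138 - - \frac{32}{111}\right) + 233734 = \left(184138 + \frac{32}{111}\right) + 233734 = \frac{20439350}{111} + 233734 = \frac{46383824}{111}$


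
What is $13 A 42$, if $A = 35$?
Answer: $19110$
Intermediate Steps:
$13 A 42 = 13 \cdot 35 \cdot 42 = 455 \cdot 42 = 19110$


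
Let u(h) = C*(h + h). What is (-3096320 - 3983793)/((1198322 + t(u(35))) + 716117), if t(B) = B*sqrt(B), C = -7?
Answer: -13554444451607/3665194333721 - 24284787590*I*sqrt(10)/3665194333721 ≈ -3.6982 - 0.020953*I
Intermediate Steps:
u(h) = -14*h (u(h) = -7*(h + h) = -14*h)
t(B) = B**(3/2)
(-3096320 - 3983793)/((1198322 + t(u(35))) + 716117) = (-3096320 - 3983793)/((1198322 + (-14*35)**(3/2)) + 716117) = -7080113/((1198322 + (-490)**(3/2)) + 716117) = -7080113/((1198322 - 3430*I*sqrt(10)) + 716117) = -7080113/(1914439 - 3430*I*sqrt(10))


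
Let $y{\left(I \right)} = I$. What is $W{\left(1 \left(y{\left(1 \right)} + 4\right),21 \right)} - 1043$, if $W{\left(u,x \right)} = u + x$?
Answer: $-1017$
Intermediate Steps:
$W{\left(1 \left(y{\left(1 \right)} + 4\right),21 \right)} - 1043 = \left(1 \left(1 + 4\right) + 21\right) - 1043 = \left(1 \cdot 5 + 21\right) - 1043 = \left(5 + 21\right) - 1043 = 26 - 1043 = -1017$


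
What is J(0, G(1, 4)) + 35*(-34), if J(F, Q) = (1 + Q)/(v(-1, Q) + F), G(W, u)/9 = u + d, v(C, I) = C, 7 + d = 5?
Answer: -1209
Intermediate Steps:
d = -2 (d = -7 + 5 = -2)
G(W, u) = -18 + 9*u (G(W, u) = 9*(u - 2) = 9*(-2 + u) = -18 + 9*u)
J(F, Q) = (1 + Q)/(-1 + F)
J(0, G(1, 4)) + 35*(-34) = (1 + (-18 + 9*4))/(-1 + 0) + 35*(-34) = (1 + (-18 + 36))/(-1) - 1190 = -(1 + 18) - 1190 = -1*19 - 1190 = -19 - 1190 = -1209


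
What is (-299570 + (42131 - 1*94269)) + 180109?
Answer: -171599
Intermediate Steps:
(-299570 + (42131 - 1*94269)) + 180109 = (-299570 + (42131 - 94269)) + 180109 = (-299570 - 52138) + 180109 = -351708 + 180109 = -171599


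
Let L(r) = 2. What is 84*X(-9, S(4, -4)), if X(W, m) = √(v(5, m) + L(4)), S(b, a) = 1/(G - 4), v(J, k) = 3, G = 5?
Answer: 84*√5 ≈ 187.83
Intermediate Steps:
S(b, a) = 1 (S(b, a) = 1/(5 - 4) = 1/1 = 1)
X(W, m) = √5 (X(W, m) = √(3 + 2) = √5)
84*X(-9, S(4, -4)) = 84*√5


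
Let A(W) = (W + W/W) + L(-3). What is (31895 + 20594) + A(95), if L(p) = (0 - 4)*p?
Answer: 52597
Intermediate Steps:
L(p) = -4*p
A(W) = 13 + W (A(W) = (W + W/W) - 4*(-3) = (W + 1) + 12 = (1 + W) + 12 = 13 + W)
(31895 + 20594) + A(95) = (31895 + 20594) + (13 + 95) = 52489 + 108 = 52597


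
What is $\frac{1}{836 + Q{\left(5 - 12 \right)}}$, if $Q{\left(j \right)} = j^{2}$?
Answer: $\frac{1}{885} \approx 0.0011299$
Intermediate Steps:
$\frac{1}{836 + Q{\left(5 - 12 \right)}} = \frac{1}{836 + \left(5 - 12\right)^{2}} = \frac{1}{836 + \left(-7\right)^{2}} = \frac{1}{836 + 49} = \frac{1}{885}$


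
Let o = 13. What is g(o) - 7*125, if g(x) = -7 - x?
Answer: -895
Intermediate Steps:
g(o) - 7*125 = (-7 - 1*13) - 7*125 = (-7 - 13) - 875 = -20 - 875 = -895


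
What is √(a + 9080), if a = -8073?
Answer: √1007 ≈ 31.733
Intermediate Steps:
√(a + 9080) = √(-8073 + 9080) = √1007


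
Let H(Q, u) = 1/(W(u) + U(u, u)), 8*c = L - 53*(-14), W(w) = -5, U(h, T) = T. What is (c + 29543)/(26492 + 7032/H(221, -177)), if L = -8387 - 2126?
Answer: -226573/10026656 ≈ -0.022597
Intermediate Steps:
L = -10513
c = -9771/8 (c = (-10513 - 53*(-14))/8 = (-10513 - 1*(-742))/8 = (-10513 + 742)/8 = (⅛)*(-9771) = -9771/8 ≈ -1221.4)
H(Q, u) = 1/(-5 + u)
(c + 29543)/(26492 + 7032/H(221, -177)) = (-9771/8 + 29543)/(26492 + 7032/(1/(-5 - 177))) = 226573/(8*(26492 + 7032/(1/(-182)))) = 226573/(8*(26492 + 7032/(-1/182))) = 226573/(8*(26492 + 7032*(-182))) = 226573/(8*(26492 - 1279824)) = (226573/8)/(-1253332) = (226573/8)*(-1/1253332) = -226573/10026656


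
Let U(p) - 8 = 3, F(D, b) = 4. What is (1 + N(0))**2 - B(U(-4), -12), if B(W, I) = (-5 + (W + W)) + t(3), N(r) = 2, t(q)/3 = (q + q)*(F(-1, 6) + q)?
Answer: -134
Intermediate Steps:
t(q) = 6*q*(4 + q) (t(q) = 3*((q + q)*(4 + q)) = 3*((2*q)*(4 + q)) = 3*(2*q*(4 + q)) = 6*q*(4 + q))
U(p) = 11 (U(p) = 8 + 3 = 11)
B(W, I) = 121 + 2*W (B(W, I) = (-5 + (W + W)) + 6*3*(4 + 3) = (-5 + 2*W) + 6*3*7 = (-5 + 2*W) + 126 = 121 + 2*W)
(1 + N(0))**2 - B(U(-4), -12) = (1 + 2)**2 - (121 + 2*11) = 3**2 - (121 + 22) = 9 - 1*143 = 9 - 143 = -134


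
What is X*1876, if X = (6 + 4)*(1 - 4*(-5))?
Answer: 393960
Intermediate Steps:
X = 210 (X = 10*(1 + 20) = 10*21 = 210)
X*1876 = 210*1876 = 393960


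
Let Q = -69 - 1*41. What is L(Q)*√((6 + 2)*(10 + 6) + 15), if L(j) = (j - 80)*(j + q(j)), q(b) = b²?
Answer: -2278100*√143 ≈ -2.7242e+7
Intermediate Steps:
Q = -110 (Q = -69 - 41 = -110)
L(j) = (-80 + j)*(j + j²) (L(j) = (j - 80)*(j + j²) = (-80 + j)*(j + j²))
L(Q)*√((6 + 2)*(10 + 6) + 15) = (-110*(-80 + (-110)² - 79*(-110)))*√((6 + 2)*(10 + 6) + 15) = (-110*(-80 + 12100 + 8690))*√(8*16 + 15) = (-110*20710)*√(128 + 15) = -2278100*√143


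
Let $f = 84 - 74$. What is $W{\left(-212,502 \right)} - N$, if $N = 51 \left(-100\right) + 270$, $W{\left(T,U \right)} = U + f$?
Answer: $5342$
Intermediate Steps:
$f = 10$ ($f = 84 - 74 = 10$)
$W{\left(T,U \right)} = 10 + U$ ($W{\left(T,U \right)} = U + 10 = 10 + U$)
$N = -4830$ ($N = -5100 + 270 = -4830$)
$W{\left(-212,502 \right)} - N = \left(10 + 502\right) - -4830 = 512 + 4830 = 5342$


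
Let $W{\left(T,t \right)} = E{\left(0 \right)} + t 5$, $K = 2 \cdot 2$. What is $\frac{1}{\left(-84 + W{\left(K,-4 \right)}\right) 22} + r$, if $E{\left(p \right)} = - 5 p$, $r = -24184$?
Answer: $- \frac{55332993}{2288} \approx -24184.0$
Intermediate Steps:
$K = 4$
$W{\left(T,t \right)} = 5 t$ ($W{\left(T,t \right)} = \left(-5\right) 0 + t 5 = 0 + 5 t = 5 t$)
$\frac{1}{\left(-84 + W{\left(K,-4 \right)}\right) 22} + r = \frac{1}{\left(-84 + 5 \left(-4\right)\right) 22} - 24184 = \frac{1}{\left(-84 - 20\right) 22} - 24184 = \frac{1}{\left(-104\right) 22} - 24184 = \frac{1}{-2288} - 24184 = - \frac{1}{2288} - 24184 = - \frac{55332993}{2288}$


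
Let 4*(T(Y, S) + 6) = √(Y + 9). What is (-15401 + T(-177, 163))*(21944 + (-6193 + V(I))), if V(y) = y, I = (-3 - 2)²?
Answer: -243060832 + 7888*I*√42 ≈ -2.4306e+8 + 51120.0*I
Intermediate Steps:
I = 25 (I = (-5)² = 25)
T(Y, S) = -6 + √(9 + Y)/4 (T(Y, S) = -6 + √(Y + 9)/4 = -6 + √(9 + Y)/4)
(-15401 + T(-177, 163))*(21944 + (-6193 + V(I))) = (-15401 + (-6 + √(9 - 177)/4))*(21944 + (-6193 + 25)) = (-15401 + (-6 + √(-168)/4))*(21944 - 6168) = (-15401 + (-6 + (2*I*√42)/4))*15776 = (-15401 + (-6 + I*√42/2))*15776 = (-15407 + I*√42/2)*15776 = -243060832 + 7888*I*√42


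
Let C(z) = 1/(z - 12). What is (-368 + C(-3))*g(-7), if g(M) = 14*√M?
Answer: -77294*I*√7/15 ≈ -13633.0*I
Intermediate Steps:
C(z) = 1/(-12 + z)
(-368 + C(-3))*g(-7) = (-368 + 1/(-12 - 3))*(14*√(-7)) = (-368 + 1/(-15))*(14*(I*√7)) = (-368 - 1/15)*(14*I*√7) = -77294*I*√7/15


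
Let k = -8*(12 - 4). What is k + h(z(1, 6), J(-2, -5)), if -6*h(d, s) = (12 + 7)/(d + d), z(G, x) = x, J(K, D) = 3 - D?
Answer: -4627/72 ≈ -64.264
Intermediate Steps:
k = -64 (k = -8*8 = -64)
h(d, s) = -19/(12*d) (h(d, s) = -(12 + 7)/(6*(d + d)) = -19/(6*(2*d)) = -19*1/(2*d)/6 = -19/(12*d))
k + h(z(1, 6), J(-2, -5)) = -64 - 19/12/6 = -64 - 19/12*⅙ = -64 - 19/72 = -4627/72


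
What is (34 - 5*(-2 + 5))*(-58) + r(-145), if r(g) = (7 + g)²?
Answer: 17942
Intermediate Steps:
(34 - 5*(-2 + 5))*(-58) + r(-145) = (34 - 5*(-2 + 5))*(-58) + (7 - 145)² = (34 - 5*3)*(-58) + (-138)² = (34 - 15)*(-58) + 19044 = 19*(-58) + 19044 = -1102 + 19044 = 17942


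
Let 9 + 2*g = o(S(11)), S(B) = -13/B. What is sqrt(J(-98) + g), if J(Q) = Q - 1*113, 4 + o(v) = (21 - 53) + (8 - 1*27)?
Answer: 9*I*sqrt(3) ≈ 15.588*I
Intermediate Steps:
o(v) = -55 (o(v) = -4 + ((21 - 53) + (8 - 1*27)) = -4 + (-32 + (8 - 27)) = -4 + (-32 - 19) = -4 - 51 = -55)
g = -32 (g = -9/2 + (1/2)*(-55) = -9/2 - 55/2 = -32)
J(Q) = -113 + Q (J(Q) = Q - 113 = -113 + Q)
sqrt(J(-98) + g) = sqrt((-113 - 98) - 32) = sqrt(-211 - 32) = sqrt(-243) = 9*I*sqrt(3)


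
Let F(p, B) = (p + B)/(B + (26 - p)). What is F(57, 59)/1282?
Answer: 29/8974 ≈ 0.0032316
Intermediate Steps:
F(p, B) = (B + p)/(26 + B - p)
F(57, 59)/1282 = ((59 + 57)/(26 + 59 - 1*57))/1282 = (116/(26 + 59 - 57))*(1/1282) = (116/28)*(1/1282) = ((1/28)*116)*(1/1282) = (29/7)*(1/1282) = 29/8974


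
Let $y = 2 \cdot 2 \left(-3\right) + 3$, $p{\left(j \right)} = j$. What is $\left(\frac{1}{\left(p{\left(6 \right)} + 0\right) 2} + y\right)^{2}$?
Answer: $\frac{11449}{144} \approx 79.507$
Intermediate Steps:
$y = -9$ ($y = 2 \left(-6\right) + 3 = -12 + 3 = -9$)
$\left(\frac{1}{\left(p{\left(6 \right)} + 0\right) 2} + y\right)^{2} = \left(\frac{1}{\left(6 + 0\right) 2} - 9\right)^{2} = \left(\frac{1}{6 \cdot 2} - 9\right)^{2} = \left(\frac{1}{12} - 9\right)^{2} = \left(- \frac{107}{12}\right)^{2} = \frac{11449}{144}$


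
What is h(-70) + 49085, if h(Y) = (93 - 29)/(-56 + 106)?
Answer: 1227157/25 ≈ 49086.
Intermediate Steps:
h(Y) = 32/25 (h(Y) = 64/50 = 64*(1/50) = 32/25)
h(-70) + 49085 = 32/25 + 49085 = 1227157/25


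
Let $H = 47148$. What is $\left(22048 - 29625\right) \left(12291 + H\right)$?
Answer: $-450369303$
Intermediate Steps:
$\left(22048 - 29625\right) \left(12291 + H\right) = \left(22048 - 29625\right) \left(12291 + 47148\right) = \left(-7577\right) 59439 = -450369303$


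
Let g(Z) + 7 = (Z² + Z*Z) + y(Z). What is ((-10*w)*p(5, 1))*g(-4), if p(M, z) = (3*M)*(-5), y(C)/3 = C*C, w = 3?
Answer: 164250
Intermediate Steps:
y(C) = 3*C² (y(C) = 3*(C*C) = 3*C²)
p(M, z) = -15*M
g(Z) = -7 + 5*Z² (g(Z) = -7 + ((Z² + Z*Z) + 3*Z²) = -7 + ((Z² + Z²) + 3*Z²) = -7 + (2*Z² + 3*Z²) = -7 + 5*Z²)
((-10*w)*p(5, 1))*g(-4) = ((-10*3)*(-15*5))*(-7 + 5*(-4)²) = (-30*(-75))*(-7 + 5*16) = 2250*(-7 + 80) = 2250*73 = 164250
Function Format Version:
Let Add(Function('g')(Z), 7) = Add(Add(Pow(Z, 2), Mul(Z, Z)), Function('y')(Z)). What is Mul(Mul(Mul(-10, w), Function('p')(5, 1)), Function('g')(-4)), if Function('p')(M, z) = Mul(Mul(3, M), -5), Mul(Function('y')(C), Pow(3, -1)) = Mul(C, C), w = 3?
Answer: 164250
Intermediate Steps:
Function('y')(C) = Mul(3, Pow(C, 2)) (Function('y')(C) = Mul(3, Mul(C, C)) = Mul(3, Pow(C, 2)))
Function('p')(M, z) = Mul(-15, M)
Function('g')(Z) = Add(-7, Mul(5, Pow(Z, 2))) (Function('g')(Z) = Add(-7, Add(Add(Pow(Z, 2), Mul(Z, Z)), Mul(3, Pow(Z, 2)))) = Add(-7, Add(Add(Pow(Z, 2), Pow(Z, 2)), Mul(3, Pow(Z, 2)))) = Add(-7, Add(Mul(2, Pow(Z, 2)), Mul(3, Pow(Z, 2)))) = Add(-7, Mul(5, Pow(Z, 2))))
Mul(Mul(Mul(-10, w), Function('p')(5, 1)), Function('g')(-4)) = Mul(Mul(Mul(-10, 3), Mul(-15, 5)), Add(-7, Mul(5, Pow(-4, 2)))) = Mul(Mul(-30, -75), Add(-7, Mul(5, 16))) = Mul(2250, Add(-7, 80)) = Mul(2250, 73) = 164250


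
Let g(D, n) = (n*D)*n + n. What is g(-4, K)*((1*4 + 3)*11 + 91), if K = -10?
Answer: -68880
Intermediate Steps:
g(D, n) = n + D*n² (g(D, n) = (D*n)*n + n = D*n² + n = n + D*n²)
g(-4, K)*((1*4 + 3)*11 + 91) = (-10*(1 - 4*(-10)))*((1*4 + 3)*11 + 91) = (-10*(1 + 40))*((4 + 3)*11 + 91) = (-10*41)*(7*11 + 91) = -410*(77 + 91) = -410*168 = -68880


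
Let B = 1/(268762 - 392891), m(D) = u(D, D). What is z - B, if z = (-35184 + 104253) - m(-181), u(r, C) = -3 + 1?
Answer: 8573714160/124129 ≈ 69071.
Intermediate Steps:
u(r, C) = -2
m(D) = -2
B = -1/124129 (B = 1/(-124129) = -1/124129 ≈ -8.0561e-6)
z = 69071 (z = (-35184 + 104253) - 1*(-2) = 69069 + 2 = 69071)
z - B = 69071 - 1*(-1/124129) = 69071 + 1/124129 = 8573714160/124129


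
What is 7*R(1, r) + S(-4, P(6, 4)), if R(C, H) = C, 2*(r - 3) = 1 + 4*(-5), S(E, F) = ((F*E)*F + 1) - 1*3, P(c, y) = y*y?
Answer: -1019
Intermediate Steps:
P(c, y) = y²
S(E, F) = -2 + E*F² (S(E, F) = ((E*F)*F + 1) - 3 = (E*F² + 1) - 3 = (1 + E*F²) - 3 = -2 + E*F²)
r = -13/2 (r = 3 + (1 + 4*(-5))/2 = 3 + (1 - 20)/2 = 3 + (½)*(-19) = 3 - 19/2 = -13/2 ≈ -6.5000)
7*R(1, r) + S(-4, P(6, 4)) = 7*1 + (-2 - 4*(4²)²) = 7 + (-2 - 4*16²) = 7 + (-2 - 4*256) = 7 + (-2 - 1024) = 7 - 1026 = -1019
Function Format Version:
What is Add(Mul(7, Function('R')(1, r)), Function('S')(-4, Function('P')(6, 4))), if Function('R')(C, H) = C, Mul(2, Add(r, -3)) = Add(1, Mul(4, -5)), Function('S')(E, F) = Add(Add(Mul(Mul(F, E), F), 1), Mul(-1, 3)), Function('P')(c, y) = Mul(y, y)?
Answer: -1019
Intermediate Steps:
Function('P')(c, y) = Pow(y, 2)
Function('S')(E, F) = Add(-2, Mul(E, Pow(F, 2))) (Function('S')(E, F) = Add(Add(Mul(Mul(E, F), F), 1), -3) = Add(Add(Mul(E, Pow(F, 2)), 1), -3) = Add(Add(1, Mul(E, Pow(F, 2))), -3) = Add(-2, Mul(E, Pow(F, 2))))
r = Rational(-13, 2) (r = Add(3, Mul(Rational(1, 2), Add(1, Mul(4, -5)))) = Add(3, Mul(Rational(1, 2), Add(1, -20))) = Add(3, Mul(Rational(1, 2), -19)) = Add(3, Rational(-19, 2)) = Rational(-13, 2) ≈ -6.5000)
Add(Mul(7, Function('R')(1, r)), Function('S')(-4, Function('P')(6, 4))) = Add(Mul(7, 1), Add(-2, Mul(-4, Pow(Pow(4, 2), 2)))) = Add(7, Add(-2, Mul(-4, Pow(16, 2)))) = Add(7, Add(-2, Mul(-4, 256))) = Add(7, Add(-2, -1024)) = Add(7, -1026) = -1019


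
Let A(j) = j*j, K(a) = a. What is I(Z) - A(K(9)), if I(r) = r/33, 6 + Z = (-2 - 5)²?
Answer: -2630/33 ≈ -79.697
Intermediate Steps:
Z = 43 (Z = -6 + (-2 - 5)² = -6 + (-7)² = -6 + 49 = 43)
A(j) = j²
I(r) = r/33 (I(r) = r*(1/33) = r/33)
I(Z) - A(K(9)) = (1/33)*43 - 1*9² = 43/33 - 1*81 = 43/33 - 81 = -2630/33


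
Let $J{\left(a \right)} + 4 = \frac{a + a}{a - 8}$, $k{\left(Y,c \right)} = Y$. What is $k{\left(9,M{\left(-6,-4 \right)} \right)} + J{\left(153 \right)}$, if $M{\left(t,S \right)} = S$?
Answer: $\frac{1031}{145} \approx 7.1103$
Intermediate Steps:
$J{\left(a \right)} = -4 + \frac{2 a}{-8 + a}$ ($J{\left(a \right)} = -4 + \frac{a + a}{a - 8} = -4 + \frac{2 a}{-8 + a}$)
$k{\left(9,M{\left(-6,-4 \right)} \right)} + J{\left(153 \right)} = 9 + \frac{2 \left(16 - 153\right)}{-8 + 153} = 9 + \frac{2 \left(16 - 153\right)}{145} = 9 + 2 \cdot \frac{1}{145} \left(-137\right) = 9 - \frac{274}{145} = \frac{1031}{145}$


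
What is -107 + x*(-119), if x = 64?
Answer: -7723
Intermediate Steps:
-107 + x*(-119) = -107 + 64*(-119) = -107 - 7616 = -7723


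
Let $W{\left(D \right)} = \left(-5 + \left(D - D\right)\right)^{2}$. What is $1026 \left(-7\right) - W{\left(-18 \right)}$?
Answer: $-7207$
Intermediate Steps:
$W{\left(D \right)} = 25$ ($W{\left(D \right)} = \left(-5 + 0\right)^{2} = \left(-5\right)^{2} = 25$)
$1026 \left(-7\right) - W{\left(-18 \right)} = 1026 \left(-7\right) - 25 = -7182 - 25 = -7207$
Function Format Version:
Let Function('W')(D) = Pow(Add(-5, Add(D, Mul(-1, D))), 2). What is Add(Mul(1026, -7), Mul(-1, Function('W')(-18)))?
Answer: -7207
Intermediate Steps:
Function('W')(D) = 25 (Function('W')(D) = Pow(Add(-5, 0), 2) = Pow(-5, 2) = 25)
Add(Mul(1026, -7), Mul(-1, Function('W')(-18))) = Add(Mul(1026, -7), Mul(-1, 25)) = Add(-7182, -25) = -7207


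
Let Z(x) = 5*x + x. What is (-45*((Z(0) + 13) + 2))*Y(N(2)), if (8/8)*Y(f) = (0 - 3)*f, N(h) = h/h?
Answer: 2025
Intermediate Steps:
N(h) = 1
Z(x) = 6*x
Y(f) = -3*f (Y(f) = (0 - 3)*f = -3*f)
(-45*((Z(0) + 13) + 2))*Y(N(2)) = (-45*((6*0 + 13) + 2))*(-3*1) = -45*((0 + 13) + 2)*(-3) = -45*(13 + 2)*(-3) = -45*15*(-3) = -675*(-3) = 2025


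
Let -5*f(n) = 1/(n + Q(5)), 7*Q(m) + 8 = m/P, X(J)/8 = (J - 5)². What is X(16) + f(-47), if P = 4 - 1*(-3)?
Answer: 11393409/11770 ≈ 968.00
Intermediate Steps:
P = 7 (P = 4 + 3 = 7)
X(J) = 8*(-5 + J)² (X(J) = 8*(J - 5)² = 8*(-5 + J)²)
Q(m) = -8/7 + m/49 (Q(m) = -8/7 + (m/7)/7 = -8/7 + m/49)
f(n) = -1/(5*(-51/49 + n)) (f(n) = -1/(5*(n + (-8/7 + (1/49)*5))) = -1/(5*(n + (-8/7 + 5/49))) = -1/(5*(n - 51/49)) = -1/(5*(-51/49 + n)))
X(16) + f(-47) = 8*(-5 + 16)² - 49/(-255 + 245*(-47)) = 8*11² - 49/(-255 - 11515) = 8*121 - 49/(-11770) = 968 - 49*(-1/11770) = 968 + 49/11770 = 11393409/11770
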